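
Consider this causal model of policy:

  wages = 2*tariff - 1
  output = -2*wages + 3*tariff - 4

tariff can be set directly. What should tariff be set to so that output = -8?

Substituting into the output equation gives output = -tariff - 2.
Solve -tariff - 2 = -8: tariff = (-8 + 2) / -1 = 6.

tariff = 6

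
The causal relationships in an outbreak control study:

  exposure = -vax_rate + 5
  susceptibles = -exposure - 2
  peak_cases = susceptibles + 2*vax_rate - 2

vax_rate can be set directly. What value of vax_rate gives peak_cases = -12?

Substituting into the susceptibles equation gives susceptibles = vax_rate - 7.
Substituting into the peak_cases equation gives peak_cases = 3*vax_rate - 9.
Solve 3*vax_rate - 9 = -12: vax_rate = (-12 + 9) / 3 = -1.

vax_rate = -1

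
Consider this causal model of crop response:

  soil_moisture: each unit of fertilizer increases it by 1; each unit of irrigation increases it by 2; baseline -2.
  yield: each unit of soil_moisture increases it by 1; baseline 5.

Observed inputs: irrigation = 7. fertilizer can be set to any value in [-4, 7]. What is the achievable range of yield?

13 to 24

Substituting into the soil_moisture equation gives soil_moisture = fertilizer + 12.
Substituting into the yield equation gives yield = fertilizer + 17.
Linear in fertilizer, so extremes are at the endpoints: fertilizer = -4 gives yield = 13; fertilizer = 7 gives yield = 24.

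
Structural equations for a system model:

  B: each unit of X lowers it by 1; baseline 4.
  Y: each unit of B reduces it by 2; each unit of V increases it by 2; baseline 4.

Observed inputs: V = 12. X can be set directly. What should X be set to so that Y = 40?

Substituting into the Y equation gives Y = 2*X + 20.
Solve 2*X + 20 = 40: X = (40 - 20) / 2 = 10.

X = 10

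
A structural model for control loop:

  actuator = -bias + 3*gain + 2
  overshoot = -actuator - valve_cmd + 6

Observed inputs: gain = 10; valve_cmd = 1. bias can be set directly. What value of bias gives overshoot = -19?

bias = 8

Substituting into the actuator equation gives actuator = -bias + 32.
This gives overshoot = bias - 27.
Solve bias - 27 = -19: bias = (-19 + 27) / 1 = 8.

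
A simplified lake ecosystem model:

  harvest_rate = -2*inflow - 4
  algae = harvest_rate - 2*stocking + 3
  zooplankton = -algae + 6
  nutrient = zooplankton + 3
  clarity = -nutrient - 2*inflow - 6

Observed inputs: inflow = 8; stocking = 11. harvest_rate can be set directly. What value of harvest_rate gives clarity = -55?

harvest_rate = -5

Intervening on harvest_rate fixes its value directly, overriding its dependence on inflow.
Substituting into the algae equation gives algae = harvest_rate - 19.
Substituting into the zooplankton equation gives zooplankton = -harvest_rate + 25.
So nutrient = -harvest_rate + 28.
Substituting into the clarity equation gives clarity = harvest_rate - 50.
Solve harvest_rate - 50 = -55: harvest_rate = (-55 + 50) / 1 = -5.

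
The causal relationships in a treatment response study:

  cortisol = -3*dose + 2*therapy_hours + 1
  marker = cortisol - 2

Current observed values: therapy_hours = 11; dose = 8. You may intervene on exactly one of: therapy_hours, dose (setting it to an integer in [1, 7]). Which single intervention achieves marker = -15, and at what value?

set therapy_hours = 5

Intervening on therapy_hours: with other inputs at their observed values, marker = 2*therapy_hours - 25. Solving for -15 gives therapy_hours = 5, within [1, 7].
Intervening on dose: marker = -3*dose + 21. Reaching -15 requires dose = 12, outside [1, 7].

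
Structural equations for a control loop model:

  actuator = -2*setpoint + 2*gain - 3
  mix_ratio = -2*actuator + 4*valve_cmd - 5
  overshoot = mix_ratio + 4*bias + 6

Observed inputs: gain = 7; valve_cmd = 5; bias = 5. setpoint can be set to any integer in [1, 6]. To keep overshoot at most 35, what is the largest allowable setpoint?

Substituting into the actuator equation gives actuator = -2*setpoint + 11.
Substituting into the mix_ratio equation gives mix_ratio = 4*setpoint - 7.
Substituting into the overshoot equation gives overshoot = 4*setpoint + 19.
Require 4*setpoint + 19 ≤ 35, so setpoint ≤ 4.
The largest integer in [1, 6] satisfying this is 4.

setpoint = 4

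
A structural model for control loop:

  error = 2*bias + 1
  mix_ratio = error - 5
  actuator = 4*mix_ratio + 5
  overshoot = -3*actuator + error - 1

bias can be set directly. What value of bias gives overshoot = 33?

Substituting into the mix_ratio equation gives mix_ratio = 2*bias - 4.
actuator becomes 8*bias - 11.
Substituting into the overshoot equation gives overshoot = -22*bias + 33.
Solve -22*bias + 33 = 33: bias = (33 - 33) / -22 = 0.

bias = 0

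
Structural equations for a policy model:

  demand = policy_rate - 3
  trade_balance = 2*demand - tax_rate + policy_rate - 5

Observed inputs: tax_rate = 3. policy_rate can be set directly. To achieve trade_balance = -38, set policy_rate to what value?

Substituting into the trade_balance equation gives trade_balance = 3*policy_rate - 14.
Solve 3*policy_rate - 14 = -38: policy_rate = (-38 + 14) / 3 = -8.

policy_rate = -8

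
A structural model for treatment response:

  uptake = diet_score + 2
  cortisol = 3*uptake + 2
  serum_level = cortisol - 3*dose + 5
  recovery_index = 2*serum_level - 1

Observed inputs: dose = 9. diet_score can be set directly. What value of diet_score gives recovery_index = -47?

Substituting into the cortisol equation gives cortisol = 3*diet_score + 8.
Substituting into the serum_level equation gives serum_level = 3*diet_score - 14.
This gives recovery_index = 6*diet_score - 29.
Solve 6*diet_score - 29 = -47: diet_score = (-47 + 29) / 6 = -3.

diet_score = -3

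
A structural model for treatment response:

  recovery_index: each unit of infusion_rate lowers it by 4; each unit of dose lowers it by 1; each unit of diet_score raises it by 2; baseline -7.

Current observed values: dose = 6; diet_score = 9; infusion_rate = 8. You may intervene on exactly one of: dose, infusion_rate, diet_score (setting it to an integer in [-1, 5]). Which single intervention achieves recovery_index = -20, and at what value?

Intervening on dose: with other inputs at their observed values, recovery_index = -dose - 21. Solving for -20 gives dose = -1, within [-1, 5].
Intervening on infusion_rate: recovery_index = -4*infusion_rate + 5. Reaching -20 requires infusion_rate = 25/4, not an integer.
Intervening on diet_score: recovery_index = 2*diet_score - 45. Reaching -20 requires diet_score = 25/2, not an integer.

set dose = -1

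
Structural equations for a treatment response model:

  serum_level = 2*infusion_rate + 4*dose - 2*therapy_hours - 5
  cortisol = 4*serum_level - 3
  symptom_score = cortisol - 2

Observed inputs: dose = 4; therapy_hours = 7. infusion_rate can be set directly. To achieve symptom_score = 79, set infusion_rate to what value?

Substituting into the serum_level equation gives serum_level = 2*infusion_rate - 3.
Substituting into the cortisol equation gives cortisol = 8*infusion_rate - 15.
Substituting into the symptom_score equation gives symptom_score = 8*infusion_rate - 17.
Solve 8*infusion_rate - 17 = 79: infusion_rate = (79 + 17) / 8 = 12.

infusion_rate = 12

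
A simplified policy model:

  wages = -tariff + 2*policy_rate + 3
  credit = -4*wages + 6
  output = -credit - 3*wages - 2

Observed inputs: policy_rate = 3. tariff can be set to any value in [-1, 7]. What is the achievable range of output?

-6 to 2

Substituting into the wages equation gives wages = -tariff + 9.
Substituting into the credit equation gives credit = 4*tariff - 30.
Substituting into the output equation gives output = -tariff + 1.
Linear in tariff, so extremes are at the endpoints: tariff = -1 gives output = 2; tariff = 7 gives output = -6.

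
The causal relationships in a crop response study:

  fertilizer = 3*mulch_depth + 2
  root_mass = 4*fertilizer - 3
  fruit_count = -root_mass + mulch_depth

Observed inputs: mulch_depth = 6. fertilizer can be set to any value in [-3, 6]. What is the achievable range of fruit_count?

Intervening on fertilizer fixes its value directly, overriding its dependence on mulch_depth.
Substituting into the fruit_count equation gives fruit_count = -4*fertilizer + 9.
Linear in fertilizer, so extremes are at the endpoints: fertilizer = -3 gives fruit_count = 21; fertilizer = 6 gives fruit_count = -15.

-15 to 21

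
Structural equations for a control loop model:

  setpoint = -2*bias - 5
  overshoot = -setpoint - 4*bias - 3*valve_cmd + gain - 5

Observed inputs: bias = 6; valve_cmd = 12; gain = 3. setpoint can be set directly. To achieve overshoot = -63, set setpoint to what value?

setpoint = 1

Intervening on setpoint fixes its value directly, overriding its dependence on bias.
Substituting into the overshoot equation gives overshoot = -setpoint - 62.
Solve -setpoint - 62 = -63: setpoint = (-63 + 62) / -1 = 1.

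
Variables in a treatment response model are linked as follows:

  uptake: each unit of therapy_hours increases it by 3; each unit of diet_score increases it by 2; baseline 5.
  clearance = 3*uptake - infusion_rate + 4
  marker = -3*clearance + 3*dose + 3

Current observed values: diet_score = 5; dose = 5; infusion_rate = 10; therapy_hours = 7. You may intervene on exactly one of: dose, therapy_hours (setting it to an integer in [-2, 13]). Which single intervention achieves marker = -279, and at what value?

Intervening on dose: with other inputs at their observed values, marker = 3*dose - 303. Solving for -279 gives dose = 8, within [-2, 13].
Intervening on therapy_hours: marker = -27*therapy_hours - 99. Reaching -279 requires therapy_hours = 20/3, not an integer.

set dose = 8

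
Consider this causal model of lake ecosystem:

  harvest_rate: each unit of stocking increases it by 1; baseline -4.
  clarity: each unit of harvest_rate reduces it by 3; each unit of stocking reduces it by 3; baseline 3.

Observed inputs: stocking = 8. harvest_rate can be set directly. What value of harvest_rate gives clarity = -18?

Intervening on harvest_rate fixes its value directly, overriding its dependence on stocking.
Substituting into the clarity equation gives clarity = -3*harvest_rate - 21.
Solve -3*harvest_rate - 21 = -18: harvest_rate = (-18 + 21) / -3 = -1.

harvest_rate = -1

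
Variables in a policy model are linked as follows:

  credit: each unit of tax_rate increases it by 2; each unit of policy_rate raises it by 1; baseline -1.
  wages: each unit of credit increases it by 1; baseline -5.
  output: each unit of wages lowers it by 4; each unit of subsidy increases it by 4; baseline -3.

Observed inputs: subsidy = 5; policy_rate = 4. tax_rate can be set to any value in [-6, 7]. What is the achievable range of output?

Substituting into the credit equation gives credit = 2*tax_rate + 3.
Substituting into the wages equation gives wages = 2*tax_rate - 2.
This gives output = -8*tax_rate + 25.
Linear in tax_rate, so extremes are at the endpoints: tax_rate = -6 gives output = 73; tax_rate = 7 gives output = -31.

-31 to 73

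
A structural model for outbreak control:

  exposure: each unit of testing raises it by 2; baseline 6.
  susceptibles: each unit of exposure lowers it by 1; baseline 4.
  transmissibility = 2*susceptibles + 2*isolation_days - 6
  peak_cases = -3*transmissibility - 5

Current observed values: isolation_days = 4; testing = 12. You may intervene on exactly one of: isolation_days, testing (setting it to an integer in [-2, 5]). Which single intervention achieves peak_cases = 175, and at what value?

set isolation_days = -1

Intervening on isolation_days: with other inputs at their observed values, peak_cases = -6*isolation_days + 169. Solving for 175 gives isolation_days = -1, within [-2, 5].
Intervening on testing: peak_cases = 12*testing + 1. Reaching 175 requires testing = 29/2, not an integer.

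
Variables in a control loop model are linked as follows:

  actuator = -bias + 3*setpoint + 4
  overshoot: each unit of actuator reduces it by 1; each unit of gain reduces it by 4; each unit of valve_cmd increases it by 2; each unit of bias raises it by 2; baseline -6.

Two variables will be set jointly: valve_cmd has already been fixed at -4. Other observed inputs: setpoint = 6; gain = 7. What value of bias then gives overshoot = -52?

bias = 4

With valve_cmd held at -4:
Substituting into the actuator equation gives actuator = -bias + 22.
Substituting into the overshoot equation gives overshoot = 3*bias - 64.
Solve 3*bias - 64 = -52: bias = (-52 + 64) / 3 = 4.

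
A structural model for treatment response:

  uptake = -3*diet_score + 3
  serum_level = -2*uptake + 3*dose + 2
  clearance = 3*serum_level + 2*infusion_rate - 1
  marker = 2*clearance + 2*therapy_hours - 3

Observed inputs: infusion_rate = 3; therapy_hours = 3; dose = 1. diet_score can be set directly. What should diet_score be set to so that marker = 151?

Substituting into the serum_level equation gives serum_level = 6*diet_score - 1.
Substituting into the clearance equation gives clearance = 18*diet_score + 2.
Substituting into the marker equation gives marker = 36*diet_score + 7.
Solve 36*diet_score + 7 = 151: diet_score = (151 - 7) / 36 = 4.

diet_score = 4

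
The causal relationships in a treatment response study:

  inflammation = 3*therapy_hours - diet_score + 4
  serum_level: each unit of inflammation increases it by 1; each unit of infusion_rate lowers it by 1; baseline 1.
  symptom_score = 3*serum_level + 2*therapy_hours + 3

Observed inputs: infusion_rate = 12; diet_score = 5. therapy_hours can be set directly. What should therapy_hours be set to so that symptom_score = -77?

therapy_hours = -4

Substituting into the inflammation equation gives inflammation = 3*therapy_hours - 1.
So serum_level = 3*therapy_hours - 12.
symptom_score becomes 11*therapy_hours - 33.
Solve 11*therapy_hours - 33 = -77: therapy_hours = (-77 + 33) / 11 = -4.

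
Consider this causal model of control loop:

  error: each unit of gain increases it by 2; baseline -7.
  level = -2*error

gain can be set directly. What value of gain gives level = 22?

Substituting into the level equation gives level = -4*gain + 14.
Solve -4*gain + 14 = 22: gain = (22 - 14) / -4 = -2.

gain = -2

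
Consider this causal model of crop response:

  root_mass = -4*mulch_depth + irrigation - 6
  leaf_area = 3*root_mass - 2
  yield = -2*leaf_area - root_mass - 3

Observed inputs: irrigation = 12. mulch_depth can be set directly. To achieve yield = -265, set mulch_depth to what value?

mulch_depth = -8

Substituting into the root_mass equation gives root_mass = -4*mulch_depth + 6.
Substituting into the leaf_area equation gives leaf_area = -12*mulch_depth + 16.
Substituting into the yield equation gives yield = 28*mulch_depth - 41.
Solve 28*mulch_depth - 41 = -265: mulch_depth = (-265 + 41) / 28 = -8.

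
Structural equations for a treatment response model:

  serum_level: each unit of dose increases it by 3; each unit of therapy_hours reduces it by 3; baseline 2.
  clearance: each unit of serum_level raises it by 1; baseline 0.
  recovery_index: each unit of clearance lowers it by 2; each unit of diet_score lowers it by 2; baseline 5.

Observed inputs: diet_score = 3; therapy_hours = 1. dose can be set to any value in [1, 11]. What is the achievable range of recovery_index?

-65 to -5

Substituting into the serum_level equation gives serum_level = 3*dose - 1.
Substituting into the clearance equation gives clearance = 3*dose - 1.
Substituting into the recovery_index equation gives recovery_index = -6*dose + 1.
Linear in dose, so extremes are at the endpoints: dose = 1 gives recovery_index = -5; dose = 11 gives recovery_index = -65.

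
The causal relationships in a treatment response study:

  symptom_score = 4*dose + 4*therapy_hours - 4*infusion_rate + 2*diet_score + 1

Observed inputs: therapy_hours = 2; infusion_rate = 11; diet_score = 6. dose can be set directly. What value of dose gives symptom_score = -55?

Substituting into the symptom_score equation gives symptom_score = 4*dose - 23.
Solve 4*dose - 23 = -55: dose = (-55 + 23) / 4 = -8.

dose = -8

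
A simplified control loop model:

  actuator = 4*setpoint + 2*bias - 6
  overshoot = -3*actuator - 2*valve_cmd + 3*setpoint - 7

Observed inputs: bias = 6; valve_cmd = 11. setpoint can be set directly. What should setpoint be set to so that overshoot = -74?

Substituting into the actuator equation gives actuator = 4*setpoint + 6.
This gives overshoot = -9*setpoint - 47.
Solve -9*setpoint - 47 = -74: setpoint = (-74 + 47) / -9 = 3.

setpoint = 3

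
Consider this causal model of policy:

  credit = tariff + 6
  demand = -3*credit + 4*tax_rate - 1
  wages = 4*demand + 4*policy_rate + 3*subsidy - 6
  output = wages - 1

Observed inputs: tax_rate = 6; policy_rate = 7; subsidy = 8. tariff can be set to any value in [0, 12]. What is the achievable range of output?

Substituting into the demand equation gives demand = -3*tariff + 5.
Substituting into the wages equation gives wages = -12*tariff + 66.
Substituting into the output equation gives output = -12*tariff + 65.
Linear in tariff, so extremes are at the endpoints: tariff = 0 gives output = 65; tariff = 12 gives output = -79.

-79 to 65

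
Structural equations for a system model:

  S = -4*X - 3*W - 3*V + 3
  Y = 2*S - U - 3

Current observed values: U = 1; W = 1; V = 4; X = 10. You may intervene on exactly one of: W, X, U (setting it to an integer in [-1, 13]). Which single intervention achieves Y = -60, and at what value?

set X = 4

Intervening on W: Y = -6*W - 102. Reaching -60 requires W = -7, outside [-1, 13].
Intervening on X: with other inputs at their observed values, Y = -8*X - 28. Solving for -60 gives X = 4, within [-1, 13].
Intervening on U: Y = -U - 107. Reaching -60 requires U = -47, outside [-1, 13].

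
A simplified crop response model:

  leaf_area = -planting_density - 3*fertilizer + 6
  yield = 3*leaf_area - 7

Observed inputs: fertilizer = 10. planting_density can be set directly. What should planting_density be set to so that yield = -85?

Substituting into the leaf_area equation gives leaf_area = -planting_density - 24.
So yield = -3*planting_density - 79.
Solve -3*planting_density - 79 = -85: planting_density = (-85 + 79) / -3 = 2.

planting_density = 2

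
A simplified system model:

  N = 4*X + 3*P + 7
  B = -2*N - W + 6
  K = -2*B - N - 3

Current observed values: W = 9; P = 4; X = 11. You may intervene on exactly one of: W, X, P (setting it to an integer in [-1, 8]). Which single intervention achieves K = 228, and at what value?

set P = 8

Intervening on W: K = 2*W + 174. Reaching 228 requires W = 27, outside [-1, 8].
Intervening on X: K = 12*X + 60. Reaching 228 requires X = 14, outside [-1, 8].
Intervening on P: with other inputs at their observed values, K = 9*P + 156. Solving for 228 gives P = 8, within [-1, 8].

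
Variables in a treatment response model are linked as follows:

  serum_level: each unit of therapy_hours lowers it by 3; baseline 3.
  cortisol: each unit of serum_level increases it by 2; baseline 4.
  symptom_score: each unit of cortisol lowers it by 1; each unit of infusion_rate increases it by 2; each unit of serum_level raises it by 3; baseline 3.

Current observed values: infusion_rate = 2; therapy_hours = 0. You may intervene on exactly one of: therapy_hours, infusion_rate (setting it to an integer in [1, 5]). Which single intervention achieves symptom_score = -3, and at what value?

Intervening on therapy_hours: with other inputs at their observed values, symptom_score = -3*therapy_hours + 6. Solving for -3 gives therapy_hours = 3, within [1, 5].
Intervening on infusion_rate: symptom_score = 2*infusion_rate + 2. Reaching -3 requires infusion_rate = -5/2, not an integer.

set therapy_hours = 3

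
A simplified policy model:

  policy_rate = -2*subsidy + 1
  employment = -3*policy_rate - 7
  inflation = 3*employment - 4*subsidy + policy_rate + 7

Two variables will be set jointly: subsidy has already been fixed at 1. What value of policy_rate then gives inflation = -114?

With subsidy held at 1:
Intervening on policy_rate fixes its value directly, overriding its dependence on subsidy.
Substituting into the inflation equation gives inflation = -8*policy_rate - 18.
Solve -8*policy_rate - 18 = -114: policy_rate = (-114 + 18) / -8 = 12.

policy_rate = 12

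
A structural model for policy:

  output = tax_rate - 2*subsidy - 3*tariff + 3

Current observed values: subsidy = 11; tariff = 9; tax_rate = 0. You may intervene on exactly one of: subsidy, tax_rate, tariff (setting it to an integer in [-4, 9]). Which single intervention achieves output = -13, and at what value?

set tariff = -2

Intervening on subsidy: output = -2*subsidy - 24. Reaching -13 requires subsidy = -11/2, not an integer.
Intervening on tax_rate: output = tax_rate - 46. Reaching -13 requires tax_rate = 33, outside [-4, 9].
Intervening on tariff: with other inputs at their observed values, output = -3*tariff - 19. Solving for -13 gives tariff = -2, within [-4, 9].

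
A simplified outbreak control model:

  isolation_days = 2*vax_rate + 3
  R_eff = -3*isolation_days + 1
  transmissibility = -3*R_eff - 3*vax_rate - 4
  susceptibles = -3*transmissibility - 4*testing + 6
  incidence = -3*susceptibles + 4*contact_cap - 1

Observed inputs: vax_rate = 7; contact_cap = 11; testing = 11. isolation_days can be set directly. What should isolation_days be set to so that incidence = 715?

isolation_days = 10

Intervening on isolation_days fixes its value directly, overriding its dependence on vax_rate.
Substituting into the transmissibility equation gives transmissibility = 9*isolation_days - 28.
Substituting into the susceptibles equation gives susceptibles = -27*isolation_days + 46.
incidence becomes 81*isolation_days - 95.
Solve 81*isolation_days - 95 = 715: isolation_days = (715 + 95) / 81 = 10.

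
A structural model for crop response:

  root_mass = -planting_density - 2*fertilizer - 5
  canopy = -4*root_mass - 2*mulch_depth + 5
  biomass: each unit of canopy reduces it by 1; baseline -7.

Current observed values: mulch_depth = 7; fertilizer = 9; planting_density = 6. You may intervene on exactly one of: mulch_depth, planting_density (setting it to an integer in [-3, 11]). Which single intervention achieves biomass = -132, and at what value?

Intervening on mulch_depth: with other inputs at their observed values, biomass = 2*mulch_depth - 128. Solving for -132 gives mulch_depth = -2, within [-3, 11].
Intervening on planting_density: biomass = -4*planting_density - 90. Reaching -132 requires planting_density = 21/2, not an integer.

set mulch_depth = -2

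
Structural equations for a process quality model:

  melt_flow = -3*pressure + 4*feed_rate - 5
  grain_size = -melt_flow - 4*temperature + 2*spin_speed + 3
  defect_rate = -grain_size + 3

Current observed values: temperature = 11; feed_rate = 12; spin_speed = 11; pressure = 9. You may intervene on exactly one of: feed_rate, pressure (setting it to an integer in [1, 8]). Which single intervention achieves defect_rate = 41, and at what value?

Intervening on feed_rate: defect_rate = 4*feed_rate - 10. Reaching 41 requires feed_rate = 51/4, not an integer.
Intervening on pressure: with other inputs at their observed values, defect_rate = -3*pressure + 65. Solving for 41 gives pressure = 8, within [1, 8].

set pressure = 8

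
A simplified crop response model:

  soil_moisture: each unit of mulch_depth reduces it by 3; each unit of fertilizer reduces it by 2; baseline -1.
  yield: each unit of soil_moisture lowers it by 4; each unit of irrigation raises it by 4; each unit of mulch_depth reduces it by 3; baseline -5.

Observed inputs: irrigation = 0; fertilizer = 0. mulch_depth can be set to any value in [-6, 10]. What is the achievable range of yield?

-55 to 89

Substituting into the soil_moisture equation gives soil_moisture = -3*mulch_depth - 1.
This gives yield = 9*mulch_depth - 1.
Linear in mulch_depth, so extremes are at the endpoints: mulch_depth = -6 gives yield = -55; mulch_depth = 10 gives yield = 89.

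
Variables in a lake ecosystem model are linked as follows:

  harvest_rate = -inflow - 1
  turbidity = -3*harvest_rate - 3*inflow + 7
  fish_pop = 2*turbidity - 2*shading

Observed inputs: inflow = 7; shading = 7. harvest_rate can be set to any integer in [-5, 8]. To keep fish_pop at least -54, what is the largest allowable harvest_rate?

Intervening on harvest_rate fixes its value directly, overriding its dependence on inflow.
Substituting into the turbidity equation gives turbidity = -3*harvest_rate - 14.
Substituting into the fish_pop equation gives fish_pop = -6*harvest_rate - 42.
Require -6*harvest_rate - 42 ≥ -54, so harvest_rate ≤ 2.
The largest integer in [-5, 8] satisfying this is 2.

harvest_rate = 2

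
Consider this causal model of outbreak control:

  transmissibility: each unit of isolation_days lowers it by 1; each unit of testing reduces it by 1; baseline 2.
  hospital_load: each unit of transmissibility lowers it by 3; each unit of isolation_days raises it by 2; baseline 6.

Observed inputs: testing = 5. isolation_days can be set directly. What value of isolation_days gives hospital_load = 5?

Substituting into the transmissibility equation gives transmissibility = -isolation_days - 3.
Substituting into the hospital_load equation gives hospital_load = 5*isolation_days + 15.
Solve 5*isolation_days + 15 = 5: isolation_days = (5 - 15) / 5 = -2.

isolation_days = -2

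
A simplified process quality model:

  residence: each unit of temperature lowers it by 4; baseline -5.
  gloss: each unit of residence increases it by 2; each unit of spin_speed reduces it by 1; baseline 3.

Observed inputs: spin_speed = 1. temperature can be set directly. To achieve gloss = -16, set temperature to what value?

Substituting into the gloss equation gives gloss = -8*temperature - 8.
Solve -8*temperature - 8 = -16: temperature = (-16 + 8) / -8 = 1.

temperature = 1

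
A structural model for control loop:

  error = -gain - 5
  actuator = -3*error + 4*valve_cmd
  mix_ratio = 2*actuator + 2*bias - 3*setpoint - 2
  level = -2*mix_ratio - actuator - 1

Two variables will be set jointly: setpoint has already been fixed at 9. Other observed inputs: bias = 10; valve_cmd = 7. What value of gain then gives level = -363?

gain = 11

With setpoint held at 9:
Substituting into the actuator equation gives actuator = 3*gain + 43.
This gives mix_ratio = 6*gain + 77.
level becomes -15*gain - 198.
Solve -15*gain - 198 = -363: gain = (-363 + 198) / -15 = 11.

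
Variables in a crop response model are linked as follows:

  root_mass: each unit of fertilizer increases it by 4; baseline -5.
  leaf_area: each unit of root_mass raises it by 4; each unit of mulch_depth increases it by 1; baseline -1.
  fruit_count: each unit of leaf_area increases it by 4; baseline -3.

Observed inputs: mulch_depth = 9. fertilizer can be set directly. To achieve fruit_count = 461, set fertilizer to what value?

Substituting into the leaf_area equation gives leaf_area = 16*fertilizer - 12.
Substituting into the fruit_count equation gives fruit_count = 64*fertilizer - 51.
Solve 64*fertilizer - 51 = 461: fertilizer = (461 + 51) / 64 = 8.

fertilizer = 8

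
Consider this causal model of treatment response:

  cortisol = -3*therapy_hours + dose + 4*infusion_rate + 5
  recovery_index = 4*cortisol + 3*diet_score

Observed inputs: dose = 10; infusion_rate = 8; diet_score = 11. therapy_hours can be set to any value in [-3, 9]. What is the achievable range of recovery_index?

113 to 257

Substituting into the cortisol equation gives cortisol = -3*therapy_hours + 47.
This gives recovery_index = -12*therapy_hours + 221.
Linear in therapy_hours, so extremes are at the endpoints: therapy_hours = -3 gives recovery_index = 257; therapy_hours = 9 gives recovery_index = 113.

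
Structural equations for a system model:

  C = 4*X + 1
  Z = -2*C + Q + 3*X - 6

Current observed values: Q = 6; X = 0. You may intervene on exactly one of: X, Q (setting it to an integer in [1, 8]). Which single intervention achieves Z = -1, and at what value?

set Q = 7

Intervening on X: Z = -5*X - 2. Reaching -1 requires X = -1/5, not an integer.
Intervening on Q: with other inputs at their observed values, Z = Q - 8. Solving for -1 gives Q = 7, within [1, 8].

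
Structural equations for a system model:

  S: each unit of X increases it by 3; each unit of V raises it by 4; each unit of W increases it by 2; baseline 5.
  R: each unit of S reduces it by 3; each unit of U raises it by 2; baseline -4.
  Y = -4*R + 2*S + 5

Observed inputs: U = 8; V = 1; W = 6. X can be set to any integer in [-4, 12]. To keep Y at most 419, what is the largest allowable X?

Substituting into the S equation gives S = 3*X + 21.
Substituting into the R equation gives R = -9*X - 51.
Substituting into the Y equation gives Y = 42*X + 251.
Require 42*X + 251 ≤ 419, so X ≤ 4.
The largest integer in [-4, 12] satisfying this is 4.

X = 4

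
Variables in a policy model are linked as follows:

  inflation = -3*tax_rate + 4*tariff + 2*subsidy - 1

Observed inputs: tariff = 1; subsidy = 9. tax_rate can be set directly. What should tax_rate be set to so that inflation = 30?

Substituting into the inflation equation gives inflation = -3*tax_rate + 21.
Solve -3*tax_rate + 21 = 30: tax_rate = (30 - 21) / -3 = -3.

tax_rate = -3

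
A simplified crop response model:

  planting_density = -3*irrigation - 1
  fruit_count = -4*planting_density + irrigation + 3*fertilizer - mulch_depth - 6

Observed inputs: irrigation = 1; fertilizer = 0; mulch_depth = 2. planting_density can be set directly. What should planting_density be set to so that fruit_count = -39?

Intervening on planting_density fixes its value directly, overriding its dependence on irrigation.
Substituting into the fruit_count equation gives fruit_count = -4*planting_density - 7.
Solve -4*planting_density - 7 = -39: planting_density = (-39 + 7) / -4 = 8.

planting_density = 8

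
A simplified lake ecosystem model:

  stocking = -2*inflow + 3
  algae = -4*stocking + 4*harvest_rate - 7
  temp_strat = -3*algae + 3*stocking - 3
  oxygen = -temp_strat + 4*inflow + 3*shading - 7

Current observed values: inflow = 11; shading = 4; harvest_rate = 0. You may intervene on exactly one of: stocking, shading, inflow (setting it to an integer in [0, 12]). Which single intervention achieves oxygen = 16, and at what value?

Intervening on stocking: with other inputs at their observed values, oxygen = -15*stocking + 31. Solving for 16 gives stocking = 1, within [0, 12].
Intervening on shading: oxygen = 3*shading + 304. Reaching 16 requires shading = -96, outside [0, 12].
Intervening on inflow: oxygen = 34*inflow - 58. Reaching 16 requires inflow = 37/17, not an integer.

set stocking = 1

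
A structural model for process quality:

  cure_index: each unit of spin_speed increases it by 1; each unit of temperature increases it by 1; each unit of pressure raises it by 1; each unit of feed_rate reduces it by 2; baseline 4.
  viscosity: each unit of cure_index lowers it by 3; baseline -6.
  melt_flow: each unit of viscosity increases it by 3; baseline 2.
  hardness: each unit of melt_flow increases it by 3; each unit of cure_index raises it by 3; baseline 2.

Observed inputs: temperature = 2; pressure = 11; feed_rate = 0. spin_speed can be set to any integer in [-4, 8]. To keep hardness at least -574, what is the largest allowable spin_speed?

Substituting into the cure_index equation gives cure_index = spin_speed + 17.
Substituting into the viscosity equation gives viscosity = -3*spin_speed - 57.
So melt_flow = -9*spin_speed - 169.
So hardness = -24*spin_speed - 454.
Require -24*spin_speed - 454 ≥ -574, so spin_speed ≤ 5.
The largest integer in [-4, 8] satisfying this is 5.

spin_speed = 5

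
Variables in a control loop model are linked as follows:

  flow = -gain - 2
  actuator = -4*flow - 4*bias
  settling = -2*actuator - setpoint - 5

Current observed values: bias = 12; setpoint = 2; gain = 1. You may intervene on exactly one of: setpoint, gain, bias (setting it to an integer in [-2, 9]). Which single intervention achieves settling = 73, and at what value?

set gain = 0

Intervening on setpoint: settling = -setpoint + 67. Reaching 73 requires setpoint = -6, outside [-2, 9].
Intervening on gain: with other inputs at their observed values, settling = -8*gain + 73. Solving for 73 gives gain = 0, within [-2, 9].
Intervening on bias: settling = 8*bias - 31. Reaching 73 requires bias = 13, outside [-2, 9].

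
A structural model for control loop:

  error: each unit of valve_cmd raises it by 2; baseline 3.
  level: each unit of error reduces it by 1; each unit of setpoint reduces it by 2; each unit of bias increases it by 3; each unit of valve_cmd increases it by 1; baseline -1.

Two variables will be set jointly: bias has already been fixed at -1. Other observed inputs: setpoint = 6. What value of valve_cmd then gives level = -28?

With bias held at -1:
Substituting into the level equation gives level = -valve_cmd - 19.
Solve -valve_cmd - 19 = -28: valve_cmd = (-28 + 19) / -1 = 9.

valve_cmd = 9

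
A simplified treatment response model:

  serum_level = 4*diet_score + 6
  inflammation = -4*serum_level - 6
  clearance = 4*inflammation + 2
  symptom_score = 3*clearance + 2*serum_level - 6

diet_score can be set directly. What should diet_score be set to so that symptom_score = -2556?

diet_score = 12

Substituting into the inflammation equation gives inflammation = -16*diet_score - 30.
This gives clearance = -64*diet_score - 118.
Substituting into the symptom_score equation gives symptom_score = -184*diet_score - 348.
Solve -184*diet_score - 348 = -2556: diet_score = (-2556 + 348) / -184 = 12.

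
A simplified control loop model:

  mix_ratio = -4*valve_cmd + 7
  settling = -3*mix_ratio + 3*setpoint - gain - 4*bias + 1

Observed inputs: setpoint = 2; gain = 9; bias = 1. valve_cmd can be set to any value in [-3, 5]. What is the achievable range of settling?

Substituting into the settling equation gives settling = 12*valve_cmd - 27.
Linear in valve_cmd, so extremes are at the endpoints: valve_cmd = -3 gives settling = -63; valve_cmd = 5 gives settling = 33.

-63 to 33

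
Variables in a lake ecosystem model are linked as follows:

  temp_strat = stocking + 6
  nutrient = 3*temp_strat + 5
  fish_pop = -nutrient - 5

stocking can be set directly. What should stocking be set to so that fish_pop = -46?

stocking = 6

Substituting into the nutrient equation gives nutrient = 3*stocking + 23.
Substituting into the fish_pop equation gives fish_pop = -3*stocking - 28.
Solve -3*stocking - 28 = -46: stocking = (-46 + 28) / -3 = 6.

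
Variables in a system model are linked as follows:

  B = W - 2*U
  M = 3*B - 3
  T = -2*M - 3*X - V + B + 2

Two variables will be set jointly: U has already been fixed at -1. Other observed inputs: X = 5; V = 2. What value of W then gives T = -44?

W = 5

With U held at -1:
Substituting into the B equation gives B = W + 2.
M becomes 3*W + 3.
T becomes -5*W - 19.
Solve -5*W - 19 = -44: W = (-44 + 19) / -5 = 5.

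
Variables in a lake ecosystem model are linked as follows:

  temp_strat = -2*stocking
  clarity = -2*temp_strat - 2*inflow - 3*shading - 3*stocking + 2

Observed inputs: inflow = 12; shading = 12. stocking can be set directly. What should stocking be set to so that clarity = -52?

Substituting into the clarity equation gives clarity = stocking - 58.
Solve stocking - 58 = -52: stocking = (-52 + 58) / 1 = 6.

stocking = 6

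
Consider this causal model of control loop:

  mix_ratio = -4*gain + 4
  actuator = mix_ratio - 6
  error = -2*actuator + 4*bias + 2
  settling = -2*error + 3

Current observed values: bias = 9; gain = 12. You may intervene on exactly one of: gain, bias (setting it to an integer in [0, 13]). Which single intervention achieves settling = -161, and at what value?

set gain = 5

Intervening on gain: with other inputs at their observed values, settling = -16*gain - 81. Solving for -161 gives gain = 5, within [0, 13].
Intervening on bias: settling = -8*bias - 201. Reaching -161 requires bias = -5, outside [0, 13].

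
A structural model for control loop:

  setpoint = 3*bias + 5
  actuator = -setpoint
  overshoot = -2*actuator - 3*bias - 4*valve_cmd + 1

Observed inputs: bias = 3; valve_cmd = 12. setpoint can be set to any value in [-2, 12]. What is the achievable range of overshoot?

Intervening on setpoint fixes its value directly, overriding its dependence on bias.
Substituting into the overshoot equation gives overshoot = 2*setpoint - 56.
Linear in setpoint, so extremes are at the endpoints: setpoint = -2 gives overshoot = -60; setpoint = 12 gives overshoot = -32.

-60 to -32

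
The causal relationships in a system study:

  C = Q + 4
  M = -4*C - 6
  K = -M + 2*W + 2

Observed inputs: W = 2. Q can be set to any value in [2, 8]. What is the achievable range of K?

Substituting into the M equation gives M = -4*Q - 22.
Substituting into the K equation gives K = 4*Q + 28.
Linear in Q, so extremes are at the endpoints: Q = 2 gives K = 36; Q = 8 gives K = 60.

36 to 60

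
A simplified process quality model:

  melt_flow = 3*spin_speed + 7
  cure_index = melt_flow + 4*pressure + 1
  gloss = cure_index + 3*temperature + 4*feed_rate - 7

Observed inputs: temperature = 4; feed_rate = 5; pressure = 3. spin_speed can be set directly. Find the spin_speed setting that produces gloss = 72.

spin_speed = 9

Substituting into the cure_index equation gives cure_index = 3*spin_speed + 20.
Substituting into the gloss equation gives gloss = 3*spin_speed + 45.
Solve 3*spin_speed + 45 = 72: spin_speed = (72 - 45) / 3 = 9.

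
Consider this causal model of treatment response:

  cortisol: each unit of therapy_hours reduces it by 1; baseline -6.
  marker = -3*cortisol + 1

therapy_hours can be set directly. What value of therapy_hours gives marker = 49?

Substituting into the marker equation gives marker = 3*therapy_hours + 19.
Solve 3*therapy_hours + 19 = 49: therapy_hours = (49 - 19) / 3 = 10.

therapy_hours = 10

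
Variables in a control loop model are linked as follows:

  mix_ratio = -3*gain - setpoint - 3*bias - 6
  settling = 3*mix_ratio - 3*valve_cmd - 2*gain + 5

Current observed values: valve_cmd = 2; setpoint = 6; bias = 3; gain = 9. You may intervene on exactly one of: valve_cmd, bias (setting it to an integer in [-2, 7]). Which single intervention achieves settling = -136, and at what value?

set bias = 0

Intervening on valve_cmd: settling = -3*valve_cmd - 157. Reaching -136 requires valve_cmd = -7, outside [-2, 7].
Intervening on bias: with other inputs at their observed values, settling = -9*bias - 136. Solving for -136 gives bias = 0, within [-2, 7].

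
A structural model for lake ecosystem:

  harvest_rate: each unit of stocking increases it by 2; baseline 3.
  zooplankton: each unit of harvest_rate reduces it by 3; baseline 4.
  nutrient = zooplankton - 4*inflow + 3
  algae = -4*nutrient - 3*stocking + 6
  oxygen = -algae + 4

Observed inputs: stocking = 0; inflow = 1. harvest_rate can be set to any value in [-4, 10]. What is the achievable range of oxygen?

Intervening on harvest_rate fixes its value directly, overriding its dependence on stocking.
Substituting into the nutrient equation gives nutrient = -3*harvest_rate + 3.
This gives algae = 12*harvest_rate - 6.
Substituting into the oxygen equation gives oxygen = -12*harvest_rate + 10.
Linear in harvest_rate, so extremes are at the endpoints: harvest_rate = -4 gives oxygen = 58; harvest_rate = 10 gives oxygen = -110.

-110 to 58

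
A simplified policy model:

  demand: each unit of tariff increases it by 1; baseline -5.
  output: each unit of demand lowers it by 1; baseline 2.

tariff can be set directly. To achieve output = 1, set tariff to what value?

tariff = 6

Substituting into the output equation gives output = -tariff + 7.
Solve -tariff + 7 = 1: tariff = (1 - 7) / -1 = 6.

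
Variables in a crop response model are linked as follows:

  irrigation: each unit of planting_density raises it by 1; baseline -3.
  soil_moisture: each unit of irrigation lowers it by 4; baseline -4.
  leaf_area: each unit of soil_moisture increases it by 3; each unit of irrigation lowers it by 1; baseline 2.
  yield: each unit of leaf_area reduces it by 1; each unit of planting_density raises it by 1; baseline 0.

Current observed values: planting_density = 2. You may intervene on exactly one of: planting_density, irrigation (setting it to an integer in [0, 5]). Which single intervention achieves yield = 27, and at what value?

Intervening on planting_density: with other inputs at their observed values, yield = 14*planting_density - 29. Solving for 27 gives planting_density = 4, within [0, 5].
Intervening on irrigation: yield = 13*irrigation + 12. Reaching 27 requires irrigation = 15/13, not an integer.

set planting_density = 4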